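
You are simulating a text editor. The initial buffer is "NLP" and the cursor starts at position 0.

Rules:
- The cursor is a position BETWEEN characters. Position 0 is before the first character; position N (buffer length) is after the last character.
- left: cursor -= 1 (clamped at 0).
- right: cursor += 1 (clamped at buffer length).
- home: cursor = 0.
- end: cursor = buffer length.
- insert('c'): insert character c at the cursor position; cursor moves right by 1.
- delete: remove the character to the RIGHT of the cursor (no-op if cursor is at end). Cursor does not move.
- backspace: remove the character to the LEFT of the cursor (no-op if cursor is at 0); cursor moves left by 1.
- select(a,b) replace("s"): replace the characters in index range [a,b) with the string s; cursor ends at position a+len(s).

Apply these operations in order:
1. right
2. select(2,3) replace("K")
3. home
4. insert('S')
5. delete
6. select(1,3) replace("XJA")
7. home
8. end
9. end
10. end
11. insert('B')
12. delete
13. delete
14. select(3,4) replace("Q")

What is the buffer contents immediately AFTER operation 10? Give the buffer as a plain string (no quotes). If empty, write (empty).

After op 1 (right): buf='NLP' cursor=1
After op 2 (select(2,3) replace("K")): buf='NLK' cursor=3
After op 3 (home): buf='NLK' cursor=0
After op 4 (insert('S')): buf='SNLK' cursor=1
After op 5 (delete): buf='SLK' cursor=1
After op 6 (select(1,3) replace("XJA")): buf='SXJA' cursor=4
After op 7 (home): buf='SXJA' cursor=0
After op 8 (end): buf='SXJA' cursor=4
After op 9 (end): buf='SXJA' cursor=4
After op 10 (end): buf='SXJA' cursor=4

Answer: SXJA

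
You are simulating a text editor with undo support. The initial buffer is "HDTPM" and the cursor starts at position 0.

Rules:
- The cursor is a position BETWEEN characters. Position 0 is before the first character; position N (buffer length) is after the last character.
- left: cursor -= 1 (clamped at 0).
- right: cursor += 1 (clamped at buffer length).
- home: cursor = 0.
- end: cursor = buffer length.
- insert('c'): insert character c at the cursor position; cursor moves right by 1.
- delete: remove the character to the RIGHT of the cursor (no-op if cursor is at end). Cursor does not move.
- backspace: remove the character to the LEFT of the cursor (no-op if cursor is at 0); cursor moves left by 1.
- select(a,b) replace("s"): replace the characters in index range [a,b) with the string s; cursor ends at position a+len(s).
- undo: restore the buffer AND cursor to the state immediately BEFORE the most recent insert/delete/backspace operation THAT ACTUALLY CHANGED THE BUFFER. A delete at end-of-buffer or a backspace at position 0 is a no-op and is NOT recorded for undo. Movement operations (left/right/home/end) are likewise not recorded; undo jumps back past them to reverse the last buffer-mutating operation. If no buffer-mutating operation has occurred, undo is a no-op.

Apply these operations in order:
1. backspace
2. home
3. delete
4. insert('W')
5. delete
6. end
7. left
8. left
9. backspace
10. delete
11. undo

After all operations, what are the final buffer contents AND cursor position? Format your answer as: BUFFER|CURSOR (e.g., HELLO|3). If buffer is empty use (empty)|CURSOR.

Answer: WPM|1

Derivation:
After op 1 (backspace): buf='HDTPM' cursor=0
After op 2 (home): buf='HDTPM' cursor=0
After op 3 (delete): buf='DTPM' cursor=0
After op 4 (insert('W')): buf='WDTPM' cursor=1
After op 5 (delete): buf='WTPM' cursor=1
After op 6 (end): buf='WTPM' cursor=4
After op 7 (left): buf='WTPM' cursor=3
After op 8 (left): buf='WTPM' cursor=2
After op 9 (backspace): buf='WPM' cursor=1
After op 10 (delete): buf='WM' cursor=1
After op 11 (undo): buf='WPM' cursor=1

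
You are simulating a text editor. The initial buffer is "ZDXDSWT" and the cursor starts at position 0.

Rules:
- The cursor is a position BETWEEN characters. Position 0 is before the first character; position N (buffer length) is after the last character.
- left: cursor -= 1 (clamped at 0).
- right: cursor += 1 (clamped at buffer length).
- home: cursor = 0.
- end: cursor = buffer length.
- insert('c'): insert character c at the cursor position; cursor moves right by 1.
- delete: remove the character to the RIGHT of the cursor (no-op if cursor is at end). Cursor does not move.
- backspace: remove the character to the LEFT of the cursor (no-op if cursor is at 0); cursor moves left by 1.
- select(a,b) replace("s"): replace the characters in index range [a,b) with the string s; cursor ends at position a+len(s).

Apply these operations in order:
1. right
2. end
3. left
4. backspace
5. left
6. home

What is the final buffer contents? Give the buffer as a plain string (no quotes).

Answer: ZDXDST

Derivation:
After op 1 (right): buf='ZDXDSWT' cursor=1
After op 2 (end): buf='ZDXDSWT' cursor=7
After op 3 (left): buf='ZDXDSWT' cursor=6
After op 4 (backspace): buf='ZDXDST' cursor=5
After op 5 (left): buf='ZDXDST' cursor=4
After op 6 (home): buf='ZDXDST' cursor=0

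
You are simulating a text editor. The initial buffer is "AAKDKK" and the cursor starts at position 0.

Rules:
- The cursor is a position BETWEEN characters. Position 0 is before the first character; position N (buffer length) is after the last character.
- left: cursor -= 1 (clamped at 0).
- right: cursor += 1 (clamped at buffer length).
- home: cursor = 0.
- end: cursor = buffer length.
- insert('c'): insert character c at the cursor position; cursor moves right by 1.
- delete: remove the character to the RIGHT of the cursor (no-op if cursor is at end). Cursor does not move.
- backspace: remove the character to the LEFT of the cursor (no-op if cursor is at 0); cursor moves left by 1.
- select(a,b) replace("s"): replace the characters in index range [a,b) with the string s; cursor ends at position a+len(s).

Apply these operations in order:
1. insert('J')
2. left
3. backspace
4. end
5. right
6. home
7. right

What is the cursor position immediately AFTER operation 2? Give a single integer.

Answer: 0

Derivation:
After op 1 (insert('J')): buf='JAAKDKK' cursor=1
After op 2 (left): buf='JAAKDKK' cursor=0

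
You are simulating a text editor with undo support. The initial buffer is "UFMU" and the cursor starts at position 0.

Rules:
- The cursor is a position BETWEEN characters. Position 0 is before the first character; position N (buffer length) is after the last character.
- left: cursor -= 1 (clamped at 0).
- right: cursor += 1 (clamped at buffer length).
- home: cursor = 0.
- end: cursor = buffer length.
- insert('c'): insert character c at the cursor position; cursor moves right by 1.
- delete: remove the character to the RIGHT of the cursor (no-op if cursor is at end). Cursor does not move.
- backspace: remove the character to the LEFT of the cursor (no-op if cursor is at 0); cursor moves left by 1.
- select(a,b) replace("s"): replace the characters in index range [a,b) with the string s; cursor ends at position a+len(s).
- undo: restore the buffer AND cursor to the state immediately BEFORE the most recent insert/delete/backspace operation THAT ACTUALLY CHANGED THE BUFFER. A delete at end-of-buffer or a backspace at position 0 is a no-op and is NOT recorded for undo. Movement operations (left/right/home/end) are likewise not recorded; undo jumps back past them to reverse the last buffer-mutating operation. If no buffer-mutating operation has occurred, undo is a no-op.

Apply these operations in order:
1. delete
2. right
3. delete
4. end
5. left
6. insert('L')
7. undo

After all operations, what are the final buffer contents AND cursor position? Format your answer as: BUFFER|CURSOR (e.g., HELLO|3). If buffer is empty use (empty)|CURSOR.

Answer: FU|1

Derivation:
After op 1 (delete): buf='FMU' cursor=0
After op 2 (right): buf='FMU' cursor=1
After op 3 (delete): buf='FU' cursor=1
After op 4 (end): buf='FU' cursor=2
After op 5 (left): buf='FU' cursor=1
After op 6 (insert('L')): buf='FLU' cursor=2
After op 7 (undo): buf='FU' cursor=1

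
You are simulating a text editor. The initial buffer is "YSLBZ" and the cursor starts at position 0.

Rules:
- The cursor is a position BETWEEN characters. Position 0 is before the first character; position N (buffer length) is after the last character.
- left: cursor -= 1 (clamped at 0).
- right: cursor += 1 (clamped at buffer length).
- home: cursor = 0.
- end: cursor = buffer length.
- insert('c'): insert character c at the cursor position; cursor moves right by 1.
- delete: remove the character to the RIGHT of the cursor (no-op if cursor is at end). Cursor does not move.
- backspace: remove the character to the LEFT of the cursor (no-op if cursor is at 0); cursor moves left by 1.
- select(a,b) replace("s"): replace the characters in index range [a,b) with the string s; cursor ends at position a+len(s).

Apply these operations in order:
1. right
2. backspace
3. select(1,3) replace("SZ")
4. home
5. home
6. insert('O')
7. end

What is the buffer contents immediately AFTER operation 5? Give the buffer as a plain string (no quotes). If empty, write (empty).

After op 1 (right): buf='YSLBZ' cursor=1
After op 2 (backspace): buf='SLBZ' cursor=0
After op 3 (select(1,3) replace("SZ")): buf='SSZZ' cursor=3
After op 4 (home): buf='SSZZ' cursor=0
After op 5 (home): buf='SSZZ' cursor=0

Answer: SSZZ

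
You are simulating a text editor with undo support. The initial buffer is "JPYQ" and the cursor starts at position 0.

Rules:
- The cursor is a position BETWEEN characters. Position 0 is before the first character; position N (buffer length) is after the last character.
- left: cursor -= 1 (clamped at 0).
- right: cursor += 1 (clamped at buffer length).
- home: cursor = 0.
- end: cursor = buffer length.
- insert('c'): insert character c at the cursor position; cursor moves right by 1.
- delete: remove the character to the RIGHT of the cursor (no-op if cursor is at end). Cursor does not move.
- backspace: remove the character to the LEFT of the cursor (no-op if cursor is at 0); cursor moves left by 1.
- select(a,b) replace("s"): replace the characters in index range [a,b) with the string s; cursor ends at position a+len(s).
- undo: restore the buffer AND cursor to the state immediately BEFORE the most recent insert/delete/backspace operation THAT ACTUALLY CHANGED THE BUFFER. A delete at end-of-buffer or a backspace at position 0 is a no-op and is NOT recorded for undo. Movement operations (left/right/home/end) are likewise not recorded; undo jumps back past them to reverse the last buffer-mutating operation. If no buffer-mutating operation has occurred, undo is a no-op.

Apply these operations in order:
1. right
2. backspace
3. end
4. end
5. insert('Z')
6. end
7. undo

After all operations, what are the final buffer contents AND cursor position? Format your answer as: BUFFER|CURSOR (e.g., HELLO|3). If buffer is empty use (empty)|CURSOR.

After op 1 (right): buf='JPYQ' cursor=1
After op 2 (backspace): buf='PYQ' cursor=0
After op 3 (end): buf='PYQ' cursor=3
After op 4 (end): buf='PYQ' cursor=3
After op 5 (insert('Z')): buf='PYQZ' cursor=4
After op 6 (end): buf='PYQZ' cursor=4
After op 7 (undo): buf='PYQ' cursor=3

Answer: PYQ|3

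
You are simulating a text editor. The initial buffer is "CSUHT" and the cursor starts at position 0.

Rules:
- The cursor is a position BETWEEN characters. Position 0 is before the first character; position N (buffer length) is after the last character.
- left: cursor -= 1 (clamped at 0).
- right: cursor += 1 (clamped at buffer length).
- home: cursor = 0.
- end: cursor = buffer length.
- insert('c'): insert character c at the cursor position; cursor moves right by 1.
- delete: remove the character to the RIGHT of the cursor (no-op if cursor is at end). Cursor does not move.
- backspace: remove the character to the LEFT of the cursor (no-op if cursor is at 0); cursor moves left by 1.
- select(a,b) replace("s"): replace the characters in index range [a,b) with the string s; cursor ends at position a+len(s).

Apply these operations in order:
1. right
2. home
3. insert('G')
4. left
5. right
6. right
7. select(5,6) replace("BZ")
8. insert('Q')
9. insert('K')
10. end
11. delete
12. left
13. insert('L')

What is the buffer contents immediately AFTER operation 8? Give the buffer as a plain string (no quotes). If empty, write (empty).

Answer: GCSUHBZQ

Derivation:
After op 1 (right): buf='CSUHT' cursor=1
After op 2 (home): buf='CSUHT' cursor=0
After op 3 (insert('G')): buf='GCSUHT' cursor=1
After op 4 (left): buf='GCSUHT' cursor=0
After op 5 (right): buf='GCSUHT' cursor=1
After op 6 (right): buf='GCSUHT' cursor=2
After op 7 (select(5,6) replace("BZ")): buf='GCSUHBZ' cursor=7
After op 8 (insert('Q')): buf='GCSUHBZQ' cursor=8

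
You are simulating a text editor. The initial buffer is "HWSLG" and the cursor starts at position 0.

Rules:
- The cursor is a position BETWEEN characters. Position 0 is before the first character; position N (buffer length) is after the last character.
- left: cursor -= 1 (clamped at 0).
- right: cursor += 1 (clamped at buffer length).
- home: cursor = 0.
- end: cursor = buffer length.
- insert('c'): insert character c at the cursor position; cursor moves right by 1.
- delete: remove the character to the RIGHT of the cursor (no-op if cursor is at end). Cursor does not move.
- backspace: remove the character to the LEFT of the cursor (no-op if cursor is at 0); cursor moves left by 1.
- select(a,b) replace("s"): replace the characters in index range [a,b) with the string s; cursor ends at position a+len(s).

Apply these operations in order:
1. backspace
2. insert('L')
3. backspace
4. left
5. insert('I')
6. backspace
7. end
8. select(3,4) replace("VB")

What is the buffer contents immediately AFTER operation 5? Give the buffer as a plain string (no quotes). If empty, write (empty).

Answer: IHWSLG

Derivation:
After op 1 (backspace): buf='HWSLG' cursor=0
After op 2 (insert('L')): buf='LHWSLG' cursor=1
After op 3 (backspace): buf='HWSLG' cursor=0
After op 4 (left): buf='HWSLG' cursor=0
After op 5 (insert('I')): buf='IHWSLG' cursor=1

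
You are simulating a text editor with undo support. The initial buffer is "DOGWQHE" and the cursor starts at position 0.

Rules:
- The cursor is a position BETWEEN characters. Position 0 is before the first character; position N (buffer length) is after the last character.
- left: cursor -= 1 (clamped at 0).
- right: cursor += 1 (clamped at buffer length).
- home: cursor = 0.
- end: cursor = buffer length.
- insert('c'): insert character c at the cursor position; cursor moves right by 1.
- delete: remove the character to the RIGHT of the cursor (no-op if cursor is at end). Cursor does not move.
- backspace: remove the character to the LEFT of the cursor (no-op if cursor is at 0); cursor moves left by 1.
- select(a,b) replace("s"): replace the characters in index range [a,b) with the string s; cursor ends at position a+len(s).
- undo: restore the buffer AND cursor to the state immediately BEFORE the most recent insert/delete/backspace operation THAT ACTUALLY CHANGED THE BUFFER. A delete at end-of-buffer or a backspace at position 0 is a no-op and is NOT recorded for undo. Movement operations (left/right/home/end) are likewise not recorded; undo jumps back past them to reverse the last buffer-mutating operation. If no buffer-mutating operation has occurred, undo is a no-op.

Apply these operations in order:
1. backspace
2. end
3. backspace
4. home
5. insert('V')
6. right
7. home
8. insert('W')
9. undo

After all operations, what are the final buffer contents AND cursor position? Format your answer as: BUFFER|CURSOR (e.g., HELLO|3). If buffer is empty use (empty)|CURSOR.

After op 1 (backspace): buf='DOGWQHE' cursor=0
After op 2 (end): buf='DOGWQHE' cursor=7
After op 3 (backspace): buf='DOGWQH' cursor=6
After op 4 (home): buf='DOGWQH' cursor=0
After op 5 (insert('V')): buf='VDOGWQH' cursor=1
After op 6 (right): buf='VDOGWQH' cursor=2
After op 7 (home): buf='VDOGWQH' cursor=0
After op 8 (insert('W')): buf='WVDOGWQH' cursor=1
After op 9 (undo): buf='VDOGWQH' cursor=0

Answer: VDOGWQH|0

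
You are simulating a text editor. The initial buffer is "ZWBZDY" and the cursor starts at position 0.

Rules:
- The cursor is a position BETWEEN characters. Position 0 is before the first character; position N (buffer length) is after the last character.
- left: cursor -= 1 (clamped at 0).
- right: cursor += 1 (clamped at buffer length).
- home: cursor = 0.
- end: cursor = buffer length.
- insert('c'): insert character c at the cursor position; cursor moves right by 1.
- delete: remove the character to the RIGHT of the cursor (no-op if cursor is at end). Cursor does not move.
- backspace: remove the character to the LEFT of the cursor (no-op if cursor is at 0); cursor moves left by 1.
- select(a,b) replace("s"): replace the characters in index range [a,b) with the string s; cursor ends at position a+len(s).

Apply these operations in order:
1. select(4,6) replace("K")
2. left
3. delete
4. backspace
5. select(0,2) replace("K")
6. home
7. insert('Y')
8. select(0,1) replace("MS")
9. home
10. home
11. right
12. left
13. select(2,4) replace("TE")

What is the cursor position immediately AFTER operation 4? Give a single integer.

Answer: 3

Derivation:
After op 1 (select(4,6) replace("K")): buf='ZWBZK' cursor=5
After op 2 (left): buf='ZWBZK' cursor=4
After op 3 (delete): buf='ZWBZ' cursor=4
After op 4 (backspace): buf='ZWB' cursor=3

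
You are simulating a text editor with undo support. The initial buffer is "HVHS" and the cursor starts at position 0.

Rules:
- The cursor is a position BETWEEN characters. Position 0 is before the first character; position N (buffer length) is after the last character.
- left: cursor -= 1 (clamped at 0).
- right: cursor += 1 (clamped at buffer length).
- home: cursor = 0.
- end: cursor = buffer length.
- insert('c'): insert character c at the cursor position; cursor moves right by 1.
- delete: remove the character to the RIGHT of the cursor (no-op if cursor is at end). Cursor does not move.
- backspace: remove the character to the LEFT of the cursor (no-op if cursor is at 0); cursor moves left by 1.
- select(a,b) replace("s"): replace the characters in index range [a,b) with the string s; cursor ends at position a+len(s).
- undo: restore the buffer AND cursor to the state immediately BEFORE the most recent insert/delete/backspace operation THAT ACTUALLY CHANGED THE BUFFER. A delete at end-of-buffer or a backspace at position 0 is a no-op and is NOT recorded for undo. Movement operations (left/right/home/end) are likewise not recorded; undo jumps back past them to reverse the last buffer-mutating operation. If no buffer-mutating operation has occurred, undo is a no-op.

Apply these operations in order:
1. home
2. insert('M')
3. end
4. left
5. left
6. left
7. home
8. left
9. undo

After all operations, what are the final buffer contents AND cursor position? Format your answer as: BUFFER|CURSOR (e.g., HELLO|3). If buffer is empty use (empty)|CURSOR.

Answer: HVHS|0

Derivation:
After op 1 (home): buf='HVHS' cursor=0
After op 2 (insert('M')): buf='MHVHS' cursor=1
After op 3 (end): buf='MHVHS' cursor=5
After op 4 (left): buf='MHVHS' cursor=4
After op 5 (left): buf='MHVHS' cursor=3
After op 6 (left): buf='MHVHS' cursor=2
After op 7 (home): buf='MHVHS' cursor=0
After op 8 (left): buf='MHVHS' cursor=0
After op 9 (undo): buf='HVHS' cursor=0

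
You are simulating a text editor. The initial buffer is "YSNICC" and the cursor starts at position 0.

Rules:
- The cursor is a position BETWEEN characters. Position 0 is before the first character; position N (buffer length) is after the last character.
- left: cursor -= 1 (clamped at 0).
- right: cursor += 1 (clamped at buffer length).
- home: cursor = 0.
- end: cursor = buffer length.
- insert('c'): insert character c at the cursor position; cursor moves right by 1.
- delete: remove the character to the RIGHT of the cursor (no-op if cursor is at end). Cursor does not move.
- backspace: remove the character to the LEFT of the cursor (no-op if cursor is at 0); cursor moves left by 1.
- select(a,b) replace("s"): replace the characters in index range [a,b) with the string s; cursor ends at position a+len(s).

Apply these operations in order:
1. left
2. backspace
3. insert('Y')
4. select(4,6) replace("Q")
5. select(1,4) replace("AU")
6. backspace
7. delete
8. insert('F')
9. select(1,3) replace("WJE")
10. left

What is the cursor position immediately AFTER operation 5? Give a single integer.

After op 1 (left): buf='YSNICC' cursor=0
After op 2 (backspace): buf='YSNICC' cursor=0
After op 3 (insert('Y')): buf='YYSNICC' cursor=1
After op 4 (select(4,6) replace("Q")): buf='YYSNQC' cursor=5
After op 5 (select(1,4) replace("AU")): buf='YAUQC' cursor=3

Answer: 3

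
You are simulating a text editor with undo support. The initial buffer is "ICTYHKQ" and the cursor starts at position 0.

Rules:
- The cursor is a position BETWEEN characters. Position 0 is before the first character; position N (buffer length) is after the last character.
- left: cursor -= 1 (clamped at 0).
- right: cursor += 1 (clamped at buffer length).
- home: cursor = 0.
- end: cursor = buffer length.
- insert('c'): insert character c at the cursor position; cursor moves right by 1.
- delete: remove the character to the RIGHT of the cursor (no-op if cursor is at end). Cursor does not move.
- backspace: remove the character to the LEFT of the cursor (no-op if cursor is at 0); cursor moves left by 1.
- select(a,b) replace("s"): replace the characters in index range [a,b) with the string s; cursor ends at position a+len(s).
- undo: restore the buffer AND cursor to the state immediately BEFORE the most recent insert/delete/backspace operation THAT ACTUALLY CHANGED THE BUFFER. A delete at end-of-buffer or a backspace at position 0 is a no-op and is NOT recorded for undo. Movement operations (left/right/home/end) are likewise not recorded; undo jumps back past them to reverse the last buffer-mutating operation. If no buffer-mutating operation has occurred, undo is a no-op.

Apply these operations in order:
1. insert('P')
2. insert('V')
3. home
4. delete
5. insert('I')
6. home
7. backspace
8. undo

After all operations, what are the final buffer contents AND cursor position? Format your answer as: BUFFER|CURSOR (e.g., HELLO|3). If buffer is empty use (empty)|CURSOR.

After op 1 (insert('P')): buf='PICTYHKQ' cursor=1
After op 2 (insert('V')): buf='PVICTYHKQ' cursor=2
After op 3 (home): buf='PVICTYHKQ' cursor=0
After op 4 (delete): buf='VICTYHKQ' cursor=0
After op 5 (insert('I')): buf='IVICTYHKQ' cursor=1
After op 6 (home): buf='IVICTYHKQ' cursor=0
After op 7 (backspace): buf='IVICTYHKQ' cursor=0
After op 8 (undo): buf='VICTYHKQ' cursor=0

Answer: VICTYHKQ|0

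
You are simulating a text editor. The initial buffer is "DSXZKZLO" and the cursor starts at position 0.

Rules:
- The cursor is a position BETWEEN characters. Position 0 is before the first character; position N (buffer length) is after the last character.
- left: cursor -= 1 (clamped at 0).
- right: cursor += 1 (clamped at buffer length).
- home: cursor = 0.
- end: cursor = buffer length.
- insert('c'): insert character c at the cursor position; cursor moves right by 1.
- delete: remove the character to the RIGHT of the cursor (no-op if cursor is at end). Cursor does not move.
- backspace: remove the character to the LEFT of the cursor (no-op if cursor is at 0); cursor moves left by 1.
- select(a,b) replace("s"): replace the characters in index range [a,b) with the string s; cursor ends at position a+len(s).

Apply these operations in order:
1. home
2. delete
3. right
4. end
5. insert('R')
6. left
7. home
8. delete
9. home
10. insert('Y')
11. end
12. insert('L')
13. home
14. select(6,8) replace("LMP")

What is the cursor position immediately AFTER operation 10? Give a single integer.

Answer: 1

Derivation:
After op 1 (home): buf='DSXZKZLO' cursor=0
After op 2 (delete): buf='SXZKZLO' cursor=0
After op 3 (right): buf='SXZKZLO' cursor=1
After op 4 (end): buf='SXZKZLO' cursor=7
After op 5 (insert('R')): buf='SXZKZLOR' cursor=8
After op 6 (left): buf='SXZKZLOR' cursor=7
After op 7 (home): buf='SXZKZLOR' cursor=0
After op 8 (delete): buf='XZKZLOR' cursor=0
After op 9 (home): buf='XZKZLOR' cursor=0
After op 10 (insert('Y')): buf='YXZKZLOR' cursor=1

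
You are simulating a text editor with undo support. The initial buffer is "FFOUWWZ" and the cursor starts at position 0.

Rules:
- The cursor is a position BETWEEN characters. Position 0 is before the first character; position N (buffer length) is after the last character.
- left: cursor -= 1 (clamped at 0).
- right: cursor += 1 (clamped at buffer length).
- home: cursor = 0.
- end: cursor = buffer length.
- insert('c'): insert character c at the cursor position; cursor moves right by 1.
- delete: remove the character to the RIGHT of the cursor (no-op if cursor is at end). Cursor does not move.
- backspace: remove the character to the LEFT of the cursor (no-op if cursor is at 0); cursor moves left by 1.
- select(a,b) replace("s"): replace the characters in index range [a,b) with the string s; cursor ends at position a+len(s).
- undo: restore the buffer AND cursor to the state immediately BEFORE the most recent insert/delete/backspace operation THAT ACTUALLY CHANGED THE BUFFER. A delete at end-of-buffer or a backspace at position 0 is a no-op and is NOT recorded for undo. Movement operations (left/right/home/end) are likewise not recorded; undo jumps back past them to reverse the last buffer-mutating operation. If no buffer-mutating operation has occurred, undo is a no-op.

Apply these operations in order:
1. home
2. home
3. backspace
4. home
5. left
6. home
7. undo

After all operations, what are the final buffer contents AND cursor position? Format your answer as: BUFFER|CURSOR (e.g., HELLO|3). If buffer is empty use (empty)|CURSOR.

After op 1 (home): buf='FFOUWWZ' cursor=0
After op 2 (home): buf='FFOUWWZ' cursor=0
After op 3 (backspace): buf='FFOUWWZ' cursor=0
After op 4 (home): buf='FFOUWWZ' cursor=0
After op 5 (left): buf='FFOUWWZ' cursor=0
After op 6 (home): buf='FFOUWWZ' cursor=0
After op 7 (undo): buf='FFOUWWZ' cursor=0

Answer: FFOUWWZ|0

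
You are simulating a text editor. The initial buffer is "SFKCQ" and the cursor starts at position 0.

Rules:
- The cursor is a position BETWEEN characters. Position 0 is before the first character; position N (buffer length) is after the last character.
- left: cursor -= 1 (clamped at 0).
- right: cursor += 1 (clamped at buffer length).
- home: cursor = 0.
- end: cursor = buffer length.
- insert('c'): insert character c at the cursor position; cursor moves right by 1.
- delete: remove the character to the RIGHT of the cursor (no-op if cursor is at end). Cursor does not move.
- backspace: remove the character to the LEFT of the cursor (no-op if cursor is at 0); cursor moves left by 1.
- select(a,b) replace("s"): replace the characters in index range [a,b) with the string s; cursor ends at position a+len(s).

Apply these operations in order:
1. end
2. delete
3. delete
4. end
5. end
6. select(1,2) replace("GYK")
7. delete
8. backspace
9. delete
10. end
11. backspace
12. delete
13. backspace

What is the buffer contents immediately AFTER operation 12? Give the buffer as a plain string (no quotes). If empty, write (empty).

Answer: SGY

Derivation:
After op 1 (end): buf='SFKCQ' cursor=5
After op 2 (delete): buf='SFKCQ' cursor=5
After op 3 (delete): buf='SFKCQ' cursor=5
After op 4 (end): buf='SFKCQ' cursor=5
After op 5 (end): buf='SFKCQ' cursor=5
After op 6 (select(1,2) replace("GYK")): buf='SGYKKCQ' cursor=4
After op 7 (delete): buf='SGYKCQ' cursor=4
After op 8 (backspace): buf='SGYCQ' cursor=3
After op 9 (delete): buf='SGYQ' cursor=3
After op 10 (end): buf='SGYQ' cursor=4
After op 11 (backspace): buf='SGY' cursor=3
After op 12 (delete): buf='SGY' cursor=3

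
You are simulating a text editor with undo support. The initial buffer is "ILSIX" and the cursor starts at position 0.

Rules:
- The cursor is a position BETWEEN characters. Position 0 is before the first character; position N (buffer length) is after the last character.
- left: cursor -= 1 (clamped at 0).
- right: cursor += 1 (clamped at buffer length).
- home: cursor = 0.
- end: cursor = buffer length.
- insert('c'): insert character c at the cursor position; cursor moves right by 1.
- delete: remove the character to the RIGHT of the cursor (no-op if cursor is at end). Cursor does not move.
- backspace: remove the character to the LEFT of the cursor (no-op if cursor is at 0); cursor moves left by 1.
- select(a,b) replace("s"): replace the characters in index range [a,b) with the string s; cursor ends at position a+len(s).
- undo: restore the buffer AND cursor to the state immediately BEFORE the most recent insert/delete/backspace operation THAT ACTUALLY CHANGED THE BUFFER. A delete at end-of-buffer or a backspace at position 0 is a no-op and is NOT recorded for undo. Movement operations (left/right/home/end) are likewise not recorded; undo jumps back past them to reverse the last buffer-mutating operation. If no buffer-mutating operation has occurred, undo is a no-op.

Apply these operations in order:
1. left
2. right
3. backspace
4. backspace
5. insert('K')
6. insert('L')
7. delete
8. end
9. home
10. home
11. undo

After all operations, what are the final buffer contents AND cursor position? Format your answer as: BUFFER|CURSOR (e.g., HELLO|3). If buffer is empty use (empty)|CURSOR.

After op 1 (left): buf='ILSIX' cursor=0
After op 2 (right): buf='ILSIX' cursor=1
After op 3 (backspace): buf='LSIX' cursor=0
After op 4 (backspace): buf='LSIX' cursor=0
After op 5 (insert('K')): buf='KLSIX' cursor=1
After op 6 (insert('L')): buf='KLLSIX' cursor=2
After op 7 (delete): buf='KLSIX' cursor=2
After op 8 (end): buf='KLSIX' cursor=5
After op 9 (home): buf='KLSIX' cursor=0
After op 10 (home): buf='KLSIX' cursor=0
After op 11 (undo): buf='KLLSIX' cursor=2

Answer: KLLSIX|2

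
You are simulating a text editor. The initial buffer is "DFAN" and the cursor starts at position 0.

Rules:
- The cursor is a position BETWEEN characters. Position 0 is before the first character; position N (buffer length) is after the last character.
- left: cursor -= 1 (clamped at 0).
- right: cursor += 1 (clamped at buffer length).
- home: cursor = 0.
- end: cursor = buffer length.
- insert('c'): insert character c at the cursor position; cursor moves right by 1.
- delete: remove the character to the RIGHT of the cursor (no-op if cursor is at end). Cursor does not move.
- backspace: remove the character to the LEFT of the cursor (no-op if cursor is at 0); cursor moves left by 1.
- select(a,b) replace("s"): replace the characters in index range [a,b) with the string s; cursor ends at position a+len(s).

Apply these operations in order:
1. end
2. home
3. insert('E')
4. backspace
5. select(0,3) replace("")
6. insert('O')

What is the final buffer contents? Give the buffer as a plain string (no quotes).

Answer: ON

Derivation:
After op 1 (end): buf='DFAN' cursor=4
After op 2 (home): buf='DFAN' cursor=0
After op 3 (insert('E')): buf='EDFAN' cursor=1
After op 4 (backspace): buf='DFAN' cursor=0
After op 5 (select(0,3) replace("")): buf='N' cursor=0
After op 6 (insert('O')): buf='ON' cursor=1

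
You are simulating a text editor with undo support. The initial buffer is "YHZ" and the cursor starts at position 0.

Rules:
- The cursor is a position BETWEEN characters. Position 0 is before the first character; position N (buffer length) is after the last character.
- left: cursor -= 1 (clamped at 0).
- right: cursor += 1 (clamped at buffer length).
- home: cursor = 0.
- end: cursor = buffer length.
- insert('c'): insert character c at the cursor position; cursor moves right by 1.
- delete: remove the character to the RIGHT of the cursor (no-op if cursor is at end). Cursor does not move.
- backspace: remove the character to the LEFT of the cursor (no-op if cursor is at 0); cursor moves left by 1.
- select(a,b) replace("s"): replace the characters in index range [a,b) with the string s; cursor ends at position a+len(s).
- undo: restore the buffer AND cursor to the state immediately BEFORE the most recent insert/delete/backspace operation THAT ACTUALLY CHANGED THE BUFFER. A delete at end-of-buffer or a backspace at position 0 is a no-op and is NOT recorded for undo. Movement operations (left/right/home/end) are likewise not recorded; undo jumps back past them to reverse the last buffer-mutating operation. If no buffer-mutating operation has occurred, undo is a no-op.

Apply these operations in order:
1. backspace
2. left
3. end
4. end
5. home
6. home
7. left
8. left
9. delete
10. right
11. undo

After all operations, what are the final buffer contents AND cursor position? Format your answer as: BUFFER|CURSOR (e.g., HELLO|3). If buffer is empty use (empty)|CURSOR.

After op 1 (backspace): buf='YHZ' cursor=0
After op 2 (left): buf='YHZ' cursor=0
After op 3 (end): buf='YHZ' cursor=3
After op 4 (end): buf='YHZ' cursor=3
After op 5 (home): buf='YHZ' cursor=0
After op 6 (home): buf='YHZ' cursor=0
After op 7 (left): buf='YHZ' cursor=0
After op 8 (left): buf='YHZ' cursor=0
After op 9 (delete): buf='HZ' cursor=0
After op 10 (right): buf='HZ' cursor=1
After op 11 (undo): buf='YHZ' cursor=0

Answer: YHZ|0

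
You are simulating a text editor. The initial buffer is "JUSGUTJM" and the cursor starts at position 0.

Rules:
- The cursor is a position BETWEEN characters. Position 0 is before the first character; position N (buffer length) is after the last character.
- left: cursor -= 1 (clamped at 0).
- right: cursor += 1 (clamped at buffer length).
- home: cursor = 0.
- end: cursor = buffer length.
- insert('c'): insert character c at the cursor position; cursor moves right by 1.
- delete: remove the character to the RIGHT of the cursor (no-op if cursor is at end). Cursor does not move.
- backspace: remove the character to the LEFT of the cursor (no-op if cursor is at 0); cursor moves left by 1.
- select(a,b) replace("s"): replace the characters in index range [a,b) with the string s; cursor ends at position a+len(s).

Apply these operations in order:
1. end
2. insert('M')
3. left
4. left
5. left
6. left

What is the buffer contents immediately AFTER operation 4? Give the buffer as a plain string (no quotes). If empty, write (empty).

After op 1 (end): buf='JUSGUTJM' cursor=8
After op 2 (insert('M')): buf='JUSGUTJMM' cursor=9
After op 3 (left): buf='JUSGUTJMM' cursor=8
After op 4 (left): buf='JUSGUTJMM' cursor=7

Answer: JUSGUTJMM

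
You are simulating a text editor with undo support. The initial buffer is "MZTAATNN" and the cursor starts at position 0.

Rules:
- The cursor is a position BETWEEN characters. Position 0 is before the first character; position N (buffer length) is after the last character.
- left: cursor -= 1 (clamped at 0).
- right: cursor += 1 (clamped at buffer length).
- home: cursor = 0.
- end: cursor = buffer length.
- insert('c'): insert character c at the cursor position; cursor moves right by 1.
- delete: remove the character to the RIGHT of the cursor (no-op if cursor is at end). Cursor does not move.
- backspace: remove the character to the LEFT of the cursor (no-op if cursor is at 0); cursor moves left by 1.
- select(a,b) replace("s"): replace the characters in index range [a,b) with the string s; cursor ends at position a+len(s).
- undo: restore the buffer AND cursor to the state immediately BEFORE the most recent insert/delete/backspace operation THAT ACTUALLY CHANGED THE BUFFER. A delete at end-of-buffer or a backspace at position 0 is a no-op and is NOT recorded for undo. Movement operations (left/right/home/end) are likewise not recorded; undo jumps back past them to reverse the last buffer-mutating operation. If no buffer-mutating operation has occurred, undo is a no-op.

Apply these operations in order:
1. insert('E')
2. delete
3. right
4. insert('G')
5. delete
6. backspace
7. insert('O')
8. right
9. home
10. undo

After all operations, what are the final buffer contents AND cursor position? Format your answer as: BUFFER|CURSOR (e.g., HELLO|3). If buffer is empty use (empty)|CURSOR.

After op 1 (insert('E')): buf='EMZTAATNN' cursor=1
After op 2 (delete): buf='EZTAATNN' cursor=1
After op 3 (right): buf='EZTAATNN' cursor=2
After op 4 (insert('G')): buf='EZGTAATNN' cursor=3
After op 5 (delete): buf='EZGAATNN' cursor=3
After op 6 (backspace): buf='EZAATNN' cursor=2
After op 7 (insert('O')): buf='EZOAATNN' cursor=3
After op 8 (right): buf='EZOAATNN' cursor=4
After op 9 (home): buf='EZOAATNN' cursor=0
After op 10 (undo): buf='EZAATNN' cursor=2

Answer: EZAATNN|2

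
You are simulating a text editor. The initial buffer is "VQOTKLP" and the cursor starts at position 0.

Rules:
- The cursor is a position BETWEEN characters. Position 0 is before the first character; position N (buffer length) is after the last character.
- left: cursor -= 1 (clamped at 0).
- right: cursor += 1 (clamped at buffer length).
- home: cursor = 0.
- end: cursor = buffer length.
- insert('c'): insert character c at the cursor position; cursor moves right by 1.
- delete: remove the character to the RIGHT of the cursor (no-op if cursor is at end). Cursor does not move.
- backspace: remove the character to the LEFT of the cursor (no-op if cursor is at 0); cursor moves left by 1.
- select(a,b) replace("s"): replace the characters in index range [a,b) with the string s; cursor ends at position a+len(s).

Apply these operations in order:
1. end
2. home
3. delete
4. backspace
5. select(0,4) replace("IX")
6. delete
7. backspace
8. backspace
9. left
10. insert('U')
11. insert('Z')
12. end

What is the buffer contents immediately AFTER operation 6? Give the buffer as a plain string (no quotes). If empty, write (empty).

After op 1 (end): buf='VQOTKLP' cursor=7
After op 2 (home): buf='VQOTKLP' cursor=0
After op 3 (delete): buf='QOTKLP' cursor=0
After op 4 (backspace): buf='QOTKLP' cursor=0
After op 5 (select(0,4) replace("IX")): buf='IXLP' cursor=2
After op 6 (delete): buf='IXP' cursor=2

Answer: IXP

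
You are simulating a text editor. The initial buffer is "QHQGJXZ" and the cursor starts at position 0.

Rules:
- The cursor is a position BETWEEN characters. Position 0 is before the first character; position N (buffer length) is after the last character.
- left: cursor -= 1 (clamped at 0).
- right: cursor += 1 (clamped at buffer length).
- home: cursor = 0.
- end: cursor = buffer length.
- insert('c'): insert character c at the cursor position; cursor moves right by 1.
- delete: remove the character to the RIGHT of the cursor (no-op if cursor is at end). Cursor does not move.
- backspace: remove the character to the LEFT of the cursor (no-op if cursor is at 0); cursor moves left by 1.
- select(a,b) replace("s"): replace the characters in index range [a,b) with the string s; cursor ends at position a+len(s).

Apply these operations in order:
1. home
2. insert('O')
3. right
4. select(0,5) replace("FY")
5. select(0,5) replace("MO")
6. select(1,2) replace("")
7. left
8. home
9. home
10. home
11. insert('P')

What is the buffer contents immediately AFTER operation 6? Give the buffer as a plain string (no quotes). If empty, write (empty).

Answer: M

Derivation:
After op 1 (home): buf='QHQGJXZ' cursor=0
After op 2 (insert('O')): buf='OQHQGJXZ' cursor=1
After op 3 (right): buf='OQHQGJXZ' cursor=2
After op 4 (select(0,5) replace("FY")): buf='FYJXZ' cursor=2
After op 5 (select(0,5) replace("MO")): buf='MO' cursor=2
After op 6 (select(1,2) replace("")): buf='M' cursor=1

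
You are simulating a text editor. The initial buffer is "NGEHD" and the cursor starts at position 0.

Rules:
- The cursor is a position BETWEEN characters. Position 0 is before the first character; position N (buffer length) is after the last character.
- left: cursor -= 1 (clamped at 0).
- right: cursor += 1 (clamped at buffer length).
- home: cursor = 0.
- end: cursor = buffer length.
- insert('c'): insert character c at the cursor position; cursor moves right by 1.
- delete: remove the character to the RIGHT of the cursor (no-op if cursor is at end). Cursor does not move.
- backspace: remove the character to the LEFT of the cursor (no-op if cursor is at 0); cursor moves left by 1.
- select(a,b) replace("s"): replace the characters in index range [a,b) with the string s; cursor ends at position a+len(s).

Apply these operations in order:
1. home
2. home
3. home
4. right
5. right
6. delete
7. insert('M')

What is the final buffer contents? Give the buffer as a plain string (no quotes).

After op 1 (home): buf='NGEHD' cursor=0
After op 2 (home): buf='NGEHD' cursor=0
After op 3 (home): buf='NGEHD' cursor=0
After op 4 (right): buf='NGEHD' cursor=1
After op 5 (right): buf='NGEHD' cursor=2
After op 6 (delete): buf='NGHD' cursor=2
After op 7 (insert('M')): buf='NGMHD' cursor=3

Answer: NGMHD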